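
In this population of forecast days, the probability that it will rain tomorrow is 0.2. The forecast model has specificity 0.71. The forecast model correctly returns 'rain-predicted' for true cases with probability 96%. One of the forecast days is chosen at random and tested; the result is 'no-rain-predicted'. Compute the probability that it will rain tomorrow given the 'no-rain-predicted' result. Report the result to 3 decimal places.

Write H for 'it will rain tomorrow'. Prior odds H:¬H = 0.2/0.8 = 0.25000. For the 'no-rain-predicted' outcome, the likelihood ratio is 0.04/0.71 = 0.056338.
Posterior odds = 0.25000 × 0.056338 = 0.014085, so P(H|E) = 0.014085/(1+0.014085) = 0.014.

P(H | E) ≈ 0.014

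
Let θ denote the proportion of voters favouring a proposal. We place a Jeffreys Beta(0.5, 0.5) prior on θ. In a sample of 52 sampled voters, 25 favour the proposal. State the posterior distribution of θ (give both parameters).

Observing 25 successes and 27 failures updates Beta(0.5, 0.5) by adding the success and failure counts to the two shape parameters: α = 0.5+25 = 25.5, β = 0.5+27 = 27.5.

Posterior: Beta(25.5, 27.5)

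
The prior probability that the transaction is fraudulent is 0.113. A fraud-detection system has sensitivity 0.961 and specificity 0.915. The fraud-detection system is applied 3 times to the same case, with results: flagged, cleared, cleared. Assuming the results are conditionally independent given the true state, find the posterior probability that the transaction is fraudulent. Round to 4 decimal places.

Let H be the event that the transaction is fraudulent; start with P(H) = 0.113. P('flagged'|H) = 0.961, P('flagged'|¬H) = 0.085.
Update on result 1 ('flagged'): P(H) ← 0.961·0.1130 / (0.961·0.1130 + 0.085·0.8870) = 0.10859/0.18399 = 0.5902.
Update on result 2 ('cleared'): P(H) ← 0.039·0.5902 / (0.039·0.5902 + 0.915·0.4098) = 0.023018/0.39797 = 0.0578.
Update on result 3 ('cleared'): P(H) ← 0.039·0.0578 / (0.039·0.0578 + 0.915·0.9422) = 0.0022558/0.86433 = 0.0026.

Posterior P(H) ≈ 0.0026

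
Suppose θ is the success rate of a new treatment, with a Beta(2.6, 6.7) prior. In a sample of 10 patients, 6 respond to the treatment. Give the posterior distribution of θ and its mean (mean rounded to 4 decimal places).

Posterior: Beta(8.6, 10.7); mean ≈ 0.4456

The binomial likelihood is conjugate to the Beta prior: with 6 successes and 4 failures, the posterior is Beta(2.6+6, 6.7+4) = Beta(8.6, 10.7).
Posterior mean = α/(α+β) = 8.6/19.3 = 0.4456.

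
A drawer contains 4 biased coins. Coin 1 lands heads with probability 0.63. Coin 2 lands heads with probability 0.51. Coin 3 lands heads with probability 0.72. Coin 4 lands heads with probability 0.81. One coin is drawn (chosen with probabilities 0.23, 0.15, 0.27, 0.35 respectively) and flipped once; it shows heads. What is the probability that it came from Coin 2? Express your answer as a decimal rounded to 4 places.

Posterior probability ≈ 0.1094

Tabulate prior·likelihood by source: [1] prior 0.23, lik 0.63, product 0.1449; [2] prior 0.15, lik 0.51, product 0.07650; [3] prior 0.27, lik 0.72, product 0.1944; [4] prior 0.35, lik 0.81, product 0.2835.
Normalizing constant = 0.69930; the posterior for Coin 2 is its product over the sum, 0.07650/0.69930 = 0.1094.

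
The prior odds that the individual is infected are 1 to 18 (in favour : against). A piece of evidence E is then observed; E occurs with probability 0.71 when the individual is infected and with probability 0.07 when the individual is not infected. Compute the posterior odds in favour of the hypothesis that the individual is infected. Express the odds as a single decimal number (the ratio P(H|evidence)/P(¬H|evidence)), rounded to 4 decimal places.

Posterior odds ≈ 0.5635

Prior odds = 1/18 = 0.055556. In log-odds, ln(0.055556) = -2.8904.
Add log likelihood ratio: ln(10.143) = 2.3168.
Posterior log-odds = -0.57360, so posterior odds = exp(-0.57360) = 0.56349.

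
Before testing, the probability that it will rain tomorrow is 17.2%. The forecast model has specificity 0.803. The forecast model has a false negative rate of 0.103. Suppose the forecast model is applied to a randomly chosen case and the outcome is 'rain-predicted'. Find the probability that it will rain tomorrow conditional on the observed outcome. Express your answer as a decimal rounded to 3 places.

Let H be the event that it will rain tomorrow. P(H) = 0.172, so P(¬H) = 0.828. With E the 'rain-predicted' result, P(E|H) = 0.897 and P(E|¬H) = 0.197.
P(E) = 0.897·0.172 + 0.197·0.828 = 0.15428 + 0.16312 = 0.31740.
By Bayes' theorem, P(H|E) = 0.15428 / 0.31740 = 0.486.

P(H | E) ≈ 0.486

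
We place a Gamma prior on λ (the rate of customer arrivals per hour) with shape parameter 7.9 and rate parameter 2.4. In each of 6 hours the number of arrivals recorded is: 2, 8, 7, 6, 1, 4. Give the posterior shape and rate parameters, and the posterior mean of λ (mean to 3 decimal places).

Total count ∑xᵢ = 28 over n = 6 hours.
Gamma is conjugate to the Poisson likelihood: posterior is Gamma(shape = 7.9+28 = 35.9, rate = 2.4+6 = 8.4).
Posterior mean = shape/rate = 35.9/8.4 = 4.274.

Posterior: Gamma(shape=35.9, rate=8.4); mean ≈ 4.274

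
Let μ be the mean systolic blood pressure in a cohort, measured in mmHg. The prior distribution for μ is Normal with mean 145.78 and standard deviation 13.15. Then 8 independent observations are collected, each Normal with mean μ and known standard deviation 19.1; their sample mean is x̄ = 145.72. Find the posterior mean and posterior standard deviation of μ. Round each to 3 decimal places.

Posterior mean ≈ 145.733; posterior SD ≈ 6.007

Prior precision 1/τ₀² = 1/13.15² = 0.00578294; data precision n/σ² = 8/19.1² = 0.0219292.
Posterior precision = 0.00578294 + 0.0219292 = 0.0277122, giving posterior SD = 1/√0.0277122 = 6.007.
Posterior mean = (0.00578294·145.78 + 0.0219292·145.72) / 0.0277122 = 145.733.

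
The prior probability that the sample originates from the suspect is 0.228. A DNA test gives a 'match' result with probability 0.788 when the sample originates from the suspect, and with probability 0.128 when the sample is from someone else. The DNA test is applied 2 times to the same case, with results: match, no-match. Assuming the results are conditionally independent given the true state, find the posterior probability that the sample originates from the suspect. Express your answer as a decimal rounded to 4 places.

Posterior P(H) ≈ 0.3065

Let H be the event that the sample originates from the suspect; start with P(H) = 0.228. P('match'|H) = 0.788, P('match'|¬H) = 0.128.
Update on result 1 ('match'): P(H) ← 0.788·0.2280 / (0.788·0.2280 + 0.128·0.7720) = 0.17966/0.27848 = 0.6452.
Update on result 2 ('no-match'): P(H) ← 0.212·0.6452 / (0.212·0.6452 + 0.872·0.3548) = 0.13677/0.44619 = 0.3065.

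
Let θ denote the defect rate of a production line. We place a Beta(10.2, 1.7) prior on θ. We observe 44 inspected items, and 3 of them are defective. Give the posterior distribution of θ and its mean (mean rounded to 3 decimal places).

The binomial likelihood is conjugate to the Beta prior: with 3 successes and 41 failures, the posterior is Beta(10.2+3, 1.7+41) = Beta(13.2, 42.7).
Posterior mean = α/(α+β) = 13.2/55.9 = 0.236.

Posterior: Beta(13.2, 42.7); mean ≈ 0.236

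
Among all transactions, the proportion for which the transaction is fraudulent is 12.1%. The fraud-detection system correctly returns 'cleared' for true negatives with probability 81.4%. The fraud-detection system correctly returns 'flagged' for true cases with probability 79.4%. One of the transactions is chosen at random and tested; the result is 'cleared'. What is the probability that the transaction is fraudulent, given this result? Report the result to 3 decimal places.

P(H | E) ≈ 0.034

Let H be the event that the transaction is fraudulent. P(H) = 0.121, so P(¬H) = 0.879. With E the 'cleared' result, P(E|H) = 0.206 and P(E|¬H) = 0.814.
P(E) = 0.206·0.121 + 0.814·0.879 = 0.024926 + 0.71551 = 0.74043.
By Bayes' theorem, P(H|E) = 0.024926 / 0.74043 = 0.034.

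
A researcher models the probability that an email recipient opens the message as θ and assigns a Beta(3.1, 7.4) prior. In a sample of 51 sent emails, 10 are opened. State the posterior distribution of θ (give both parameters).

Posterior: Beta(13.1, 48.4)

Observing 10 successes and 41 failures updates Beta(3.1, 7.4) by adding the success and failure counts to the two shape parameters: α = 3.1+10 = 13.1, β = 7.4+41 = 48.4.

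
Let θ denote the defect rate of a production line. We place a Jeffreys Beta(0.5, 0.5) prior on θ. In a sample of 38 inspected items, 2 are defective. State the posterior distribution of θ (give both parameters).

Observing 2 successes and 36 failures updates Beta(0.5, 0.5) by adding the success and failure counts to the two shape parameters: α = 0.5+2 = 2.5, β = 0.5+36 = 36.5.

Posterior: Beta(2.5, 36.5)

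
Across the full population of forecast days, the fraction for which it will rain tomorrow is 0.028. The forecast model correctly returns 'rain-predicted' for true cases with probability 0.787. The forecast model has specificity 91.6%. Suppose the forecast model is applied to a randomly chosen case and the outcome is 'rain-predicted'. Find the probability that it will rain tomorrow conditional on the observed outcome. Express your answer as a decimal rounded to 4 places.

Let H be the event that it will rain tomorrow. P(H) = 0.028, so P(¬H) = 0.972. With E the 'rain-predicted' result, P(E|H) = 0.787 and P(E|¬H) = 0.084.
P(E) = 0.787·0.028 + 0.084·0.972 = 0.022036 + 0.081648 = 0.10368.
By Bayes' theorem, P(H|E) = 0.022036 / 0.10368 = 0.2125.

P(H | E) ≈ 0.2125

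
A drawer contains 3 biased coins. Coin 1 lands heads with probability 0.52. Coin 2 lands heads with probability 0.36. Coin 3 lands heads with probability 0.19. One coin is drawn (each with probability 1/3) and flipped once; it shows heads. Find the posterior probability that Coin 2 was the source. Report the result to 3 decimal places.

Tabulate prior·likelihood by source: [1] prior 0.333333, lik 0.52, product 0.1733; [2] prior 0.333333, lik 0.36, product 0.1200; [3] prior 0.333333, lik 0.19, product 0.06333.
Normalizing constant = 0.35667; the posterior for Coin 2 is its product over the sum, 0.1200/0.35667 = 0.336.

Posterior probability ≈ 0.336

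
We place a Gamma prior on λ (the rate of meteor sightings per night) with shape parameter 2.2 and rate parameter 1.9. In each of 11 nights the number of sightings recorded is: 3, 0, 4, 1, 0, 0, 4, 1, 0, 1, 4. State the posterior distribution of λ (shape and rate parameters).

Posterior: Gamma(shape=20.2, rate=12.9)

The Poisson likelihood adds the total count to the shape and the number of exposure periods to the rate. Here ∑xᵢ = 18 and n = 11, so shape 2.2→20.2 and rate 1.9→12.9.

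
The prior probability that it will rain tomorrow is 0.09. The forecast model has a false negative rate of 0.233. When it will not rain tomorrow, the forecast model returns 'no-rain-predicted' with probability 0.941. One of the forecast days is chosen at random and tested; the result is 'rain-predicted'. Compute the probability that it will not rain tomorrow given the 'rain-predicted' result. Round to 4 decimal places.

Write H for 'it will rain tomorrow'. Prior odds H:¬H = 0.09/0.91 = 0.098901. For the 'rain-predicted' outcome, the likelihood ratio is 0.767/0.059 = 13.000.
Posterior odds = 0.098901 × 13.000 = 1.2857, so P(H|E) = 1.2857/(1+1.2857) = 0.5625. Then P(¬H|E) = 1 − 0.5625 = 0.4375.

P(¬H | E) ≈ 0.4375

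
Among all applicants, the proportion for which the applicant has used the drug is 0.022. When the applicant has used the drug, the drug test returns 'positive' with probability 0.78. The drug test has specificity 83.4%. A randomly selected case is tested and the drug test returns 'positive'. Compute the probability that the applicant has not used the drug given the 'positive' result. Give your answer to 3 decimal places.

Let H be the event that the applicant has used the drug. P(H) = 0.022, so P(¬H) = 0.978. With E the 'positive' result, P(E|H) = 0.78 and P(E|¬H) = 0.166.
P(E) = 0.78·0.022 + 0.166·0.978 = 0.017160 + 0.16235 = 0.17951.
By Bayes' theorem, P(H|E) = 0.017160 / 0.17951 = 0.096. Hence P(¬H|E) = 1 − 0.096 = 0.904.

P(¬H | E) ≈ 0.904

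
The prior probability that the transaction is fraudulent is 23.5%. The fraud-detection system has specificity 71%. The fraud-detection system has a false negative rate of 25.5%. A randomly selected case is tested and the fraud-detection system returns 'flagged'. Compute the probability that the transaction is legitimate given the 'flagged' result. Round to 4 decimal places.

P(¬H | E) ≈ 0.5589

Write H for 'the transaction is fraudulent'. Prior odds H:¬H = 0.235/0.765 = 0.30719. For the 'flagged' outcome, the likelihood ratio is 0.745/0.29 = 2.5690.
Posterior odds = 0.30719 × 2.5690 = 0.78916, so P(H|E) = 0.78916/(1+0.78916) = 0.4411. Then P(¬H|E) = 1 − 0.4411 = 0.5589.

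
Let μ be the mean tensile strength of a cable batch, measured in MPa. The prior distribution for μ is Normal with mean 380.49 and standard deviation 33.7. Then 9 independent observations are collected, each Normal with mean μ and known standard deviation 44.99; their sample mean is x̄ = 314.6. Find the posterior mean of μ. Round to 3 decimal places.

With known σ, the Normal prior is conjugate. Weight on the data is w = (n/σ²)/(n/σ² + 1/τ₀²) = 0.00444642/(0.00444642+0.00088052) = 0.83470.
Posterior mean = w·x̄ + (1−w)·μ₀ = 0.83470·314.6 + 0.16530·380.49 = 325.491.

Posterior mean ≈ 325.491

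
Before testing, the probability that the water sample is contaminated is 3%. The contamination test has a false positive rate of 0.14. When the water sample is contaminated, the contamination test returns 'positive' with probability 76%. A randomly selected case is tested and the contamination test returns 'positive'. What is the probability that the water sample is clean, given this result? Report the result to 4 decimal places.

P(¬H | E) ≈ 0.8562

Write H for 'the water sample is contaminated'. Prior odds H:¬H = 0.03/0.97 = 0.030928. For the 'positive' outcome, the likelihood ratio is 0.76/0.14 = 5.4286.
Posterior odds = 0.030928 × 5.4286 = 0.16789, so P(H|E) = 0.16789/(1+0.16789) = 0.1438. Then P(¬H|E) = 1 − 0.1438 = 0.8562.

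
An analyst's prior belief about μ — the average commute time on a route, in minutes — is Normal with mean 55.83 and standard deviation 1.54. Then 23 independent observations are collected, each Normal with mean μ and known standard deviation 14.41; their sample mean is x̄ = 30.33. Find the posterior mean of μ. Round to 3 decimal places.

Posterior mean ≈ 50.525

Prior precision 1/τ₀² = 1/1.54² = 0.421656; data precision n/σ² = 23/14.41² = 0.110764.
Posterior precision = 0.421656 + 0.110764 = 0.532421.
Posterior mean = (0.421656·55.83 + 0.110764·30.33) / 0.532421 = 50.525.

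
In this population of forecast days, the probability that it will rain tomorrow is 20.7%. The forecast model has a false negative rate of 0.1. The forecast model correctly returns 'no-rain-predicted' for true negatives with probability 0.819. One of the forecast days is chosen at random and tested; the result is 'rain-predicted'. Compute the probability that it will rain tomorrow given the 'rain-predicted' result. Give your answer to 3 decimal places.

P(H | E) ≈ 0.565

Let H be the event that it will rain tomorrow. P(H) = 0.207, so P(¬H) = 0.793. With E the 'rain-predicted' result, P(E|H) = 0.9 and P(E|¬H) = 0.181.
P(E) = 0.9·0.207 + 0.181·0.793 = 0.18630 + 0.14353 = 0.32983.
By Bayes' theorem, P(H|E) = 0.18630 / 0.32983 = 0.565.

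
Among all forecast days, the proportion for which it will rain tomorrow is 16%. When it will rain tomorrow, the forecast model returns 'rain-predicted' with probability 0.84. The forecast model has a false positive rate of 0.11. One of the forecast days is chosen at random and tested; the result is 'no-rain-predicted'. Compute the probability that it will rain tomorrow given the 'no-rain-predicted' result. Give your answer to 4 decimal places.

P(H | E) ≈ 0.0331

Let H be the event that it will rain tomorrow. P(H) = 0.16, so P(¬H) = 0.84. With E the 'no-rain-predicted' result, P(E|H) = 0.16 and P(E|¬H) = 0.89.
P(E) = 0.16·0.16 + 0.89·0.84 = 0.025600 + 0.74760 = 0.77320.
By Bayes' theorem, P(H|E) = 0.025600 / 0.77320 = 0.0331.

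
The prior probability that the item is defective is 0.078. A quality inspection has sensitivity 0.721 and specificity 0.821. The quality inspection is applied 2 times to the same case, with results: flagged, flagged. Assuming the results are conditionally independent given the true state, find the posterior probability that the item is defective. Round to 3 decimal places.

Let H be the event that the item is defective; start with P(H) = 0.078. P('flagged'|H) = 0.721, P('flagged'|¬H) = 0.179.
Update on result 1 ('flagged'): P(H) ← 0.721·0.0780 / (0.721·0.0780 + 0.179·0.9220) = 0.056238/0.22128 = 0.2542.
Update on result 2 ('flagged'): P(H) ← 0.721·0.2542 / (0.721·0.2542 + 0.179·0.7458) = 0.18324/0.31675 = 0.5785.

Posterior P(H) ≈ 0.579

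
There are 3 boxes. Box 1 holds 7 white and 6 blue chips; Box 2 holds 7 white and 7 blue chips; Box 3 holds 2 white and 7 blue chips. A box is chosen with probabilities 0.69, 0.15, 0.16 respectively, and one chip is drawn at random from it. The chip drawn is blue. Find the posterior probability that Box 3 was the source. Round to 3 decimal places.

Posterior probability ≈ 0.240

P(blue|Box 1) = 0.4615; P(blue|Box 2) = 0.5; P(blue|Box 3) = 0.7778.
Prior × likelihood for each source: 0.69·0.4615=0.3185, 0.15·0.5=0.07500, 0.16·0.7778=0.1244. Summing gives P(blue) = 0.51791.
P(Box 3 | blue) = 0.1244 / 0.51791 = 0.240.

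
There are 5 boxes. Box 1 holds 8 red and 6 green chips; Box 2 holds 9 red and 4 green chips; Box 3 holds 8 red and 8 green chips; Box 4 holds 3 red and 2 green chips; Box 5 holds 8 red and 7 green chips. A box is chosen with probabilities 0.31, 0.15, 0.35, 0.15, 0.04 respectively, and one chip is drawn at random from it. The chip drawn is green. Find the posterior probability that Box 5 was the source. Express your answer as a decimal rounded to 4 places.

Posterior probability ≈ 0.0431

Tabulate prior·likelihood by source: [1] prior 0.31, lik 0.4286, product 0.1329; [2] prior 0.15, lik 0.3077, product 0.04615; [3] prior 0.35, lik 0.5, product 0.1750; [4] prior 0.15, lik 0.4, product 0.06000; [5] prior 0.04, lik 0.4667, product 0.01867.
Normalizing constant = 0.43268; the posterior for Box 5 is its product over the sum, 0.01867/0.43268 = 0.0431.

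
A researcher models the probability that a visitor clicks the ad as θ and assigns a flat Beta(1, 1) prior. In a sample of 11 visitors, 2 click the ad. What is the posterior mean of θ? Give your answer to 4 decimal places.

Observing 2 successes and 9 failures updates Beta(1, 1) by adding the success and failure counts to the two shape parameters: α = 1+2 = 3, β = 1+9 = 10.
E[θ | data] = 3/(3+10) = 0.2308.

Posterior mean ≈ 0.2308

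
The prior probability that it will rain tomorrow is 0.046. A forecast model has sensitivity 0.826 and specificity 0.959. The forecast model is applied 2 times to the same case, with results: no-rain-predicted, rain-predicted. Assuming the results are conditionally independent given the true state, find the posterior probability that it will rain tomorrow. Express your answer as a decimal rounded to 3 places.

Let H be the event that it will rain tomorrow; start with P(H) = 0.046. P('rain-predicted'|H) = 0.826, P('rain-predicted'|¬H) = 0.041.
Update on result 1 ('no-rain-predicted'): P(H) ← 0.174·0.0460 / (0.174·0.0460 + 0.959·0.9540) = 0.0080040/0.92289 = 0.0087.
Update on result 2 ('rain-predicted'): P(H) ← 0.826·0.0087 / (0.826·0.0087 + 0.041·0.9913) = 0.0071637/0.047808 = 0.1498.

Posterior P(H) ≈ 0.150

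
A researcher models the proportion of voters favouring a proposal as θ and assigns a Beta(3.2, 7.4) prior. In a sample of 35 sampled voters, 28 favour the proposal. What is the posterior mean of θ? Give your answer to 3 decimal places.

Observing 28 successes and 7 failures updates Beta(3.2, 7.4) by adding the success and failure counts to the two shape parameters: α = 3.2+28 = 31.2, β = 7.4+7 = 14.4.
E[θ | data] = 31.2/(31.2+14.4) = 0.684.

Posterior mean ≈ 0.684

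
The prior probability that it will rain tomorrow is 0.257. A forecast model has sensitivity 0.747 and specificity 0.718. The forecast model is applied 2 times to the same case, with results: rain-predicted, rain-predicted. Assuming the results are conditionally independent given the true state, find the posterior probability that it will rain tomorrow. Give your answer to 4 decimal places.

Let H be the event that it will rain tomorrow; start with P(H) = 0.257. P('rain-predicted'|H) = 0.747, P('rain-predicted'|¬H) = 0.282.
Update on result 1 ('rain-predicted'): P(H) ← 0.747·0.2570 / (0.747·0.2570 + 0.282·0.7430) = 0.19198/0.40151 = 0.4781.
Update on result 2 ('rain-predicted'): P(H) ← 0.747·0.4781 / (0.747·0.4781 + 0.282·0.5219) = 0.35718/0.50434 = 0.7082.

Posterior P(H) ≈ 0.7082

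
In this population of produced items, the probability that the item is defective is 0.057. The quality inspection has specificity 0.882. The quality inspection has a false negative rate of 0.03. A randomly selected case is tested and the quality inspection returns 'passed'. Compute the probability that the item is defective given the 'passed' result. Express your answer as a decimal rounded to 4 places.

Let H be the event that the item is defective. P(H) = 0.057, so P(¬H) = 0.943. With E the 'passed' result, P(E|H) = 0.03 and P(E|¬H) = 0.882.
P(E) = 0.03·0.057 + 0.882·0.943 = 0.0017100 + 0.83173 = 0.83344.
By Bayes' theorem, P(H|E) = 0.0017100 / 0.83344 = 0.0021.

P(H | E) ≈ 0.0021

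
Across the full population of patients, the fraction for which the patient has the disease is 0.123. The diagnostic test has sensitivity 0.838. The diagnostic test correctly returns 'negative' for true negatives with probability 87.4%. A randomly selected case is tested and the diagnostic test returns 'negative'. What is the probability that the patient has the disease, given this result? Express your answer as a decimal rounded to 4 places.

P(H | E) ≈ 0.0253

Write H for 'the patient has the disease'. Prior odds H:¬H = 0.123/0.877 = 0.14025. For the 'negative' outcome, the likelihood ratio is 0.162/0.874 = 0.18535.
Posterior odds = 0.14025 × 0.18535 = 0.025996, so P(H|E) = 0.025996/(1+0.025996) = 0.0253.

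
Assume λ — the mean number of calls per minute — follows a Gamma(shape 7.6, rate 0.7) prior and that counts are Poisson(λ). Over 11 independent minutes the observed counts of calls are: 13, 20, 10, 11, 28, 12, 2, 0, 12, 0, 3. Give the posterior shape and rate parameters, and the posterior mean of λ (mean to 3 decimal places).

Total count ∑xᵢ = 111 over n = 11 minutes.
Gamma is conjugate to the Poisson likelihood: posterior is Gamma(shape = 7.6+111 = 118.6, rate = 0.7+11 = 11.7).
Posterior mean = shape/rate = 118.6/11.7 = 10.137.

Posterior: Gamma(shape=118.6, rate=11.7); mean ≈ 10.137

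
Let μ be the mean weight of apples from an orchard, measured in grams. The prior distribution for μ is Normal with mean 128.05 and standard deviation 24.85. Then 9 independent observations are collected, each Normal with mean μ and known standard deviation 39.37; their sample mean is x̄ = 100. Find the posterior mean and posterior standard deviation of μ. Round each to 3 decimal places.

Prior precision 1/τ₀² = 1/24.85² = 0.00161937; data precision n/σ² = 9/39.37² = 0.00580646.
Posterior precision = 0.00161937 + 0.00580646 = 0.00742584, giving posterior SD = 1/√0.00742584 = 11.605.
Posterior mean = (0.00161937·128.05 + 0.00580646·100) / 0.00742584 = 106.117.

Posterior mean ≈ 106.117; posterior SD ≈ 11.605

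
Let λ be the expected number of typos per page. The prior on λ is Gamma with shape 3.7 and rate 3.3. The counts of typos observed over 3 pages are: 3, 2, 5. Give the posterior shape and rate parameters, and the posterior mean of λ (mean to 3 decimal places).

Posterior: Gamma(shape=13.7, rate=6.3); mean ≈ 2.175

Total count ∑xᵢ = 10 over n = 3 pages.
Gamma is conjugate to the Poisson likelihood: posterior is Gamma(shape = 3.7+10 = 13.7, rate = 3.3+3 = 6.3).
E[λ | data] = 13.7/6.3 = 2.175.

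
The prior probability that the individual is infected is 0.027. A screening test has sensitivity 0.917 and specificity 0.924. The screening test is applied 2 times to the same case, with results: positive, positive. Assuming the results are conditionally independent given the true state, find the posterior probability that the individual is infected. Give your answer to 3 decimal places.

Posterior P(H) ≈ 0.802

Let H be the event that the individual is infected; start with P(H) = 0.027. P('positive'|H) = 0.917, P('positive'|¬H) = 0.076.
Update on result 1 ('positive'): P(H) ← 0.917·0.0270 / (0.917·0.0270 + 0.076·0.9730) = 0.024759/0.098707 = 0.2508.
Update on result 2 ('positive'): P(H) ← 0.917·0.2508 / (0.917·0.2508 + 0.076·0.7492) = 0.23001/0.28695 = 0.8016.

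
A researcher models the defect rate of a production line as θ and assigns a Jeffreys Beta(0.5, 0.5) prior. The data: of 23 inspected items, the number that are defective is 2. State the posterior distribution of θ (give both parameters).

The binomial likelihood is conjugate to the Beta prior: with 2 successes and 21 failures, the posterior is Beta(0.5+2, 0.5+21) = Beta(2.5, 21.5).

Posterior: Beta(2.5, 21.5)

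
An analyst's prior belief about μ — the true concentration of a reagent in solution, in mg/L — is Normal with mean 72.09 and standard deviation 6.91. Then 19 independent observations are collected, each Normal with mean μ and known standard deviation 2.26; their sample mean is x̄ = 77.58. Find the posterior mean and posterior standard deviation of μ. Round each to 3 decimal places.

Prior precision 1/τ₀² = 1/6.91² = 0.0209432; data precision n/σ² = 19/2.26² = 3.71995.
Posterior precision = 0.0209432 + 3.71995 = 3.74089, giving posterior SD = 1/√3.74089 = 0.517.
Posterior mean = (0.0209432·72.09 + 3.71995·77.58) / 3.74089 = 77.549.

Posterior mean ≈ 77.549; posterior SD ≈ 0.517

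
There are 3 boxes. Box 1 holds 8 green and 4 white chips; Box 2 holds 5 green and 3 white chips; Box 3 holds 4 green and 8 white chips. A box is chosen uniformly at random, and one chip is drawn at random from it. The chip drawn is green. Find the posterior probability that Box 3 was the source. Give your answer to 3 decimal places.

P(green|Box 1) = 0.6667; P(green|Box 2) = 0.625; P(green|Box 3) = 0.3333.
Prior × likelihood for each source: 0.333333·0.6667=0.2222, 0.333333·0.625=0.2083, 0.333333·0.3333=0.1111. Summing gives P(green) = 0.54167.
P(Box 3 | green) = 0.1111 / 0.54167 = 0.205.

Posterior probability ≈ 0.205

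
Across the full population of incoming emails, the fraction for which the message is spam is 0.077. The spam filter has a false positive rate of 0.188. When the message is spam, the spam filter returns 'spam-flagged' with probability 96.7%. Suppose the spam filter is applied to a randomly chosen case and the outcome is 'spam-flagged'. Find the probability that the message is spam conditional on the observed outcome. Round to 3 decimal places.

Let H be the event that the message is spam. P(H) = 0.077, so P(¬H) = 0.923. With E the 'spam-flagged' result, P(E|H) = 0.967 and P(E|¬H) = 0.188.
P(E) = 0.967·0.077 + 0.188·0.923 = 0.074459 + 0.17352 = 0.24798.
By Bayes' theorem, P(H|E) = 0.074459 / 0.24798 = 0.300.

P(H | E) ≈ 0.300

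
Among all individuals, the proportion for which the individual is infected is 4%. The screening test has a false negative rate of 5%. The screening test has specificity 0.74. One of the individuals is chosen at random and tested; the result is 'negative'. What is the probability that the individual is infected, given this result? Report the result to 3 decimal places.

P(H | E) ≈ 0.003

Write H for 'the individual is infected'. Prior odds H:¬H = 0.04/0.96 = 0.041667. For the 'negative' outcome, the likelihood ratio is 0.05/0.74 = 0.067568.
Posterior odds = 0.041667 × 0.067568 = 0.0028153, so P(H|E) = 0.0028153/(1+0.0028153) = 0.003.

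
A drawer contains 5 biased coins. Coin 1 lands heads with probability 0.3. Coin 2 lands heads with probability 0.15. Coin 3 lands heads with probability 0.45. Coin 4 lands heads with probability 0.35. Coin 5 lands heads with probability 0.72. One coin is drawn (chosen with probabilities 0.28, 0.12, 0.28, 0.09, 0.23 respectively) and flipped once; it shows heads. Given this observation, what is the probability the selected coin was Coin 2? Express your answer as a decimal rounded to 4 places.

Tabulate prior·likelihood by source: [1] prior 0.28, lik 0.3, product 0.08400; [2] prior 0.12, lik 0.15, product 0.01800; [3] prior 0.28, lik 0.45, product 0.1260; [4] prior 0.09, lik 0.35, product 0.03150; [5] prior 0.23, lik 0.72, product 0.1656.
Normalizing constant = 0.42510; the posterior for Coin 2 is its product over the sum, 0.01800/0.42510 = 0.0423.

Posterior probability ≈ 0.0423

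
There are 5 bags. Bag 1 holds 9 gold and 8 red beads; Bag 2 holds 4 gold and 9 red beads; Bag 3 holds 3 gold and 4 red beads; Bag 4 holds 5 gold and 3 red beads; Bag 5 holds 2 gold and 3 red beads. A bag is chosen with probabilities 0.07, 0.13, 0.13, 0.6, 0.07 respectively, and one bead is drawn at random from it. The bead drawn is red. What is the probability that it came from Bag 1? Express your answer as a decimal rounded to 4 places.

Posterior probability ≈ 0.0710

P(red|Bag 1) = 0.4706; P(red|Bag 2) = 0.6923; P(red|Bag 3) = 0.5714; P(red|Bag 4) = 0.375; P(red|Bag 5) = 0.6.
Prior × likelihood for each source: 0.07·0.4706=0.03294, 0.13·0.6923=0.09000, 0.13·0.5714=0.07429, 0.6·0.375=0.2250, 0.07·0.6=0.04200. Summing gives P(red) = 0.46423.
P(Bag 1 | red) = 0.03294 / 0.46423 = 0.0710.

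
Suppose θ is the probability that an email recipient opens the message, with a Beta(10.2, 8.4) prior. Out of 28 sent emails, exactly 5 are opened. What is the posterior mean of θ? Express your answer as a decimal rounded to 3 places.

The binomial likelihood is conjugate to the Beta prior: with 5 successes and 23 failures, the posterior is Beta(10.2+5, 8.4+23) = Beta(15.2, 31.4).
E[θ | data] = 15.2/(15.2+31.4) = 0.326.

Posterior mean ≈ 0.326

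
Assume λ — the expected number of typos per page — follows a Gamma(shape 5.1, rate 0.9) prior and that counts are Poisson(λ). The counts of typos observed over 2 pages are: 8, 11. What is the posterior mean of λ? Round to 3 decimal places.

The Poisson likelihood adds the total count to the shape and the number of exposure periods to the rate. Here ∑xᵢ = 19 and n = 2, so shape 5.1→24.1 and rate 0.9→2.9.
Posterior mean = shape/rate = 24.1/2.9 = 8.310.

Posterior mean ≈ 8.310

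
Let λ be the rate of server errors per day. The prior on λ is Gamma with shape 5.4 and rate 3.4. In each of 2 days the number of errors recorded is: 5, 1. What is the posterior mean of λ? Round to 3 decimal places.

Posterior mean ≈ 2.111

The Poisson likelihood adds the total count to the shape and the number of exposure periods to the rate. Here ∑xᵢ = 6 and n = 2, so shape 5.4→11.4 and rate 3.4→5.4.
E[λ | data] = 11.4/5.4 = 2.111.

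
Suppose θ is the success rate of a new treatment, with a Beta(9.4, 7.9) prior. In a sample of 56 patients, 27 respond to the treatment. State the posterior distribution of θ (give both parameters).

Posterior: Beta(36.4, 36.9)

The binomial likelihood is conjugate to the Beta prior: with 27 successes and 29 failures, the posterior is Beta(9.4+27, 7.9+29) = Beta(36.4, 36.9).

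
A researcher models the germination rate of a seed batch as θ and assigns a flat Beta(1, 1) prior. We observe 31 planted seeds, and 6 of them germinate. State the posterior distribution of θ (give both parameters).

Posterior: Beta(7, 26)

Observing 6 successes and 25 failures updates Beta(1, 1) by adding the success and failure counts to the two shape parameters: α = 1+6 = 7, β = 1+25 = 26.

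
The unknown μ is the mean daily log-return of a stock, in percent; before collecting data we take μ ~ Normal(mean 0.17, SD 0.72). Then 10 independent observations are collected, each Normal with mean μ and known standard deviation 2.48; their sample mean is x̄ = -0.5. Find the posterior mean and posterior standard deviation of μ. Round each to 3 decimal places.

Posterior mean ≈ -0.136; posterior SD ≈ 0.530

With known σ, the Normal prior is conjugate. Weight on the data is w = (n/σ²)/(n/σ² + 1/τ₀²) = 1.62591/(1.62591+1.92901) = 0.45737.
Posterior mean = w·x̄ + (1−w)·μ₀ = 0.45737·-0.5 + 0.54263·0.17 = -0.136. Posterior variance = 1/(1.62591+1.92901) = 0.281300, so SD = 0.530.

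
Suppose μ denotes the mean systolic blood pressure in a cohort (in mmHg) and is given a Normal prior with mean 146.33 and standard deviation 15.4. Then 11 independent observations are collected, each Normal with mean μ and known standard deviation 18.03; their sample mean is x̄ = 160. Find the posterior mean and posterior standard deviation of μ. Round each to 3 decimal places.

Prior precision 1/τ₀² = 1/15.4² = 0.00421656; data precision n/σ² = 11/18.03² = 0.0338377.
Posterior precision = 0.00421656 + 0.0338377 = 0.0380543, giving posterior SD = 1/√0.0380543 = 5.126.
Posterior mean = (0.00421656·146.33 + 0.0338377·160) / 0.0380543 = 158.485.

Posterior mean ≈ 158.485; posterior SD ≈ 5.126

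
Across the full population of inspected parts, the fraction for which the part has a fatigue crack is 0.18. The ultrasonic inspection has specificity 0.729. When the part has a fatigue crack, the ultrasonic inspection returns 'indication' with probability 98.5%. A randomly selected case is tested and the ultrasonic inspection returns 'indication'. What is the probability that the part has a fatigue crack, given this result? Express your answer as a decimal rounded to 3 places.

P(H | E) ≈ 0.444

Let H be the event that the part has a fatigue crack. P(H) = 0.18, so P(¬H) = 0.82. With E the 'indication' result, P(E|H) = 0.985 and P(E|¬H) = 0.271.
P(E) = 0.985·0.18 + 0.271·0.82 = 0.17730 + 0.22222 = 0.39952.
By Bayes' theorem, P(H|E) = 0.17730 / 0.39952 = 0.444.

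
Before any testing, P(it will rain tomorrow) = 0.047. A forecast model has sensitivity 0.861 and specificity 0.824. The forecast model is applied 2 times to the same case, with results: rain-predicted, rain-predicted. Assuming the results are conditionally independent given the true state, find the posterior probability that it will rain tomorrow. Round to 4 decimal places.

With H the event that it will rain tomorrow, the joint likelihood of the observed sequence is P(data|H) = 0.861·0.861 = 0.74132 and P(data|¬H) = 0.176·0.176 = 0.030976.
Bayes: P(H|data) = 0.047·0.74132 / (0.047·0.74132 + 0.953·0.030976) = 0.034842/0.064362 = 0.5413.

Posterior P(H) ≈ 0.5413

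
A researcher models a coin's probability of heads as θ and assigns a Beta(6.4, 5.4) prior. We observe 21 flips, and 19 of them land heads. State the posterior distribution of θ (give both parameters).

Posterior: Beta(25.4, 7.4)

Observing 19 successes and 2 failures updates Beta(6.4, 5.4) by adding the success and failure counts to the two shape parameters: α = 6.4+19 = 25.4, β = 5.4+2 = 7.4.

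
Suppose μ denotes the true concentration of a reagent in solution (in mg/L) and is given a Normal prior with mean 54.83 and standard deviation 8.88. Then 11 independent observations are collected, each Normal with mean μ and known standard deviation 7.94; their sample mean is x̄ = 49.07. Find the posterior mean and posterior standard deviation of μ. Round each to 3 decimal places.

With known σ, the Normal prior is conjugate. Weight on the data is w = (n/σ²)/(n/σ² + 1/τ₀²) = 0.174482/(0.174482+0.0126816) = 0.93224.
Posterior mean = w·x̄ + (1−w)·μ₀ = 0.93224·49.07 + 0.067757·54.83 = 49.460. Posterior variance = 1/(0.174482+0.0126816) = 5.34291, so SD = 2.311.

Posterior mean ≈ 49.460; posterior SD ≈ 2.311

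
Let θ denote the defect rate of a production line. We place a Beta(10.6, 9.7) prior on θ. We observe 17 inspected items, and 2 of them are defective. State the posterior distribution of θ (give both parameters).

Posterior: Beta(12.6, 24.7)

Observing 2 successes and 15 failures updates Beta(10.6, 9.7) by adding the success and failure counts to the two shape parameters: α = 10.6+2 = 12.6, β = 9.7+15 = 24.7.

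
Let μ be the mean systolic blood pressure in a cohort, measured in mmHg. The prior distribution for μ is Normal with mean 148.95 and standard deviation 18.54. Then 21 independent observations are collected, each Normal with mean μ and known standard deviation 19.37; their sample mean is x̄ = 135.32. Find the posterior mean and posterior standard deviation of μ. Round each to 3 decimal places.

Posterior mean ≈ 135.993; posterior SD ≈ 4.121

Prior precision 1/τ₀² = 1/18.54² = 0.00290925; data precision n/σ² = 21/19.37² = 0.0559706.
Posterior precision = 0.00290925 + 0.0559706 = 0.0588799, giving posterior SD = 1/√0.0588799 = 4.121.
Posterior mean = (0.00290925·148.95 + 0.0559706·135.32) / 0.0588799 = 135.993.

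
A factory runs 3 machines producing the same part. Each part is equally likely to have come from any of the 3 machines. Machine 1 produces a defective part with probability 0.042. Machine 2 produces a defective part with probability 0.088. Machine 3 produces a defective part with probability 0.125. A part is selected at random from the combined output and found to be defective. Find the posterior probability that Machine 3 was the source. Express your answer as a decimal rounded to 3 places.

Tabulate prior·likelihood by source: [1] prior 0.333333, lik 0.042, product 0.01400; [2] prior 0.333333, lik 0.088, product 0.02933; [3] prior 0.333333, lik 0.125, product 0.04167.
Normalizing constant = 0.085000; the posterior for Machine 3 is its product over the sum, 0.04167/0.085000 = 0.490.

Posterior probability ≈ 0.490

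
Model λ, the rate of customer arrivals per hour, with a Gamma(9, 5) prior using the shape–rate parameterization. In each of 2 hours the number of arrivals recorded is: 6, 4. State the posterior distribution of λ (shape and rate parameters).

Posterior: Gamma(shape=19, rate=7)

Total count ∑xᵢ = 10 over n = 2 hours.
Gamma is conjugate to the Poisson likelihood: posterior is Gamma(shape = 9+10 = 19, rate = 5+2 = 7).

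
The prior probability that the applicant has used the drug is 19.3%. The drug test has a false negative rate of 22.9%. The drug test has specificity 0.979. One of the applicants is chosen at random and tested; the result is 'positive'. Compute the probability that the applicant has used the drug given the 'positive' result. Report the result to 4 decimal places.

Write H for 'the applicant has used the drug'. Prior odds H:¬H = 0.193/0.807 = 0.23916. For the 'positive' outcome, the likelihood ratio is 0.771/0.021 = 36.714.
Posterior odds = 0.23916 × 36.714 = 8.7805, so P(H|E) = 8.7805/(1+8.7805) = 0.8978.

P(H | E) ≈ 0.8978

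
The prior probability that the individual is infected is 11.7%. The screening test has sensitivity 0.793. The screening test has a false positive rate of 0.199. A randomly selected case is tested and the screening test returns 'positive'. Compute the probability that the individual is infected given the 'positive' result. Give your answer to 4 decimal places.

Write H for 'the individual is infected'. Prior odds H:¬H = 0.117/0.883 = 0.13250. For the 'positive' outcome, the likelihood ratio is 0.793/0.199 = 3.9849.
Posterior odds = 0.13250 × 3.9849 = 0.52801, so P(H|E) = 0.52801/(1+0.52801) = 0.3456.

P(H | E) ≈ 0.3456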